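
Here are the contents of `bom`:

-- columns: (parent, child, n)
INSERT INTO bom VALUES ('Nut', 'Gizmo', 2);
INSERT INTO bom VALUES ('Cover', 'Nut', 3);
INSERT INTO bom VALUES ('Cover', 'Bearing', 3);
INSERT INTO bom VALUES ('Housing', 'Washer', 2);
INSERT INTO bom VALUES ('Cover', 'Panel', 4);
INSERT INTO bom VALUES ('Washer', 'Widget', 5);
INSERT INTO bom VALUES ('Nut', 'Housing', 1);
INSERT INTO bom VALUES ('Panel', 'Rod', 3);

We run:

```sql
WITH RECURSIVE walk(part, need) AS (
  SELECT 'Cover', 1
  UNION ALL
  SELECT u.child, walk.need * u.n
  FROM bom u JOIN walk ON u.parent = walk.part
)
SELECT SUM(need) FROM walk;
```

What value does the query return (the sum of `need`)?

Base: (Cover, need=1).
Iteration 1: components of {Cover} -> Bearing = 1*3 = 3, Nut = 1*3 = 3, Panel = 1*4 = 4.
Iteration 2: components of {Bearing,Nut,Panel} -> Gizmo = 3*2 = 6, Housing = 3*1 = 3, Rod = 4*3 = 12.
Iteration 3: components of {Gizmo,Housing,Rod} -> Washer = 3*2 = 6.
Iteration 4: components of {Washer} -> Widget = 6*5 = 30.
Iteration 5: no further components; recursion stops.
SUM(need) = 1 + 3 + 3 + 4 + 3 + 6 + 12 + 6 + 30 = 68.

68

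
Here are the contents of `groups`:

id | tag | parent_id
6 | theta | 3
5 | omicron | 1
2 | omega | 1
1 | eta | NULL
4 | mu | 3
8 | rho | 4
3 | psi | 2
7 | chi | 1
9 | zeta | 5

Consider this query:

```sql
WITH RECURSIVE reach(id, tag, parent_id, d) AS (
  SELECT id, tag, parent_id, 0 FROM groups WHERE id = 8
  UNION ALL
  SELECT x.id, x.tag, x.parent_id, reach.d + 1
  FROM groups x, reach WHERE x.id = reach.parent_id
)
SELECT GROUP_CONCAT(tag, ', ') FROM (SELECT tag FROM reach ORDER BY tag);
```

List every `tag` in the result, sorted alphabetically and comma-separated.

eta, mu, omega, psi, rho

Base: id=8 (rho), parent_id=4, d 0.
Iteration 1: join on id=4 -> mu (id 4, parent_id=3, d 1).
Iteration 2: join on id=3 -> psi (id 3, parent_id=2, d 2).
Iteration 3: join on id=2 -> omega (id 2, parent_id=1, d 3).
Iteration 4: join on id=1 -> eta (id 1, parent_id=NULL, d 4).
Iteration 5: parent_id is NULL; no match; recursion stops.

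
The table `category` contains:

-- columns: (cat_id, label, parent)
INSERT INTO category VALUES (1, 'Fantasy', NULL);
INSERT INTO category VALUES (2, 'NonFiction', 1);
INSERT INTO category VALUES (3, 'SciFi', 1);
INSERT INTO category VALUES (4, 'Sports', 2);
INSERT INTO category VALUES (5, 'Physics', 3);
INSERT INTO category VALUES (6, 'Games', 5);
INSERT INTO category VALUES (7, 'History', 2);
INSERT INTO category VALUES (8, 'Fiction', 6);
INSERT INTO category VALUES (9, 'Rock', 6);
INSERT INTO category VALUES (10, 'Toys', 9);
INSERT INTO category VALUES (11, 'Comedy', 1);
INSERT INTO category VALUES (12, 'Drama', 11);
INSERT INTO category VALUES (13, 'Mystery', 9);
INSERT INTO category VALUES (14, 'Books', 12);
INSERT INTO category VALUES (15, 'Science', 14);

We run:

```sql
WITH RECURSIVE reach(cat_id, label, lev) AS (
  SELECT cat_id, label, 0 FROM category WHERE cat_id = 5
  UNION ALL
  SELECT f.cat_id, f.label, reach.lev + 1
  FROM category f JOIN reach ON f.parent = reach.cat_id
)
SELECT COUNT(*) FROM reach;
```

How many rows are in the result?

6

Base: cat_id=5 (Physics) at lev 0.
Iteration 1: rows with parent in {5} -> Games (id 6, lev 1).
Iteration 2: rows with parent in {6} -> Fiction (id 8, lev 2), Rock (id 9, lev 2).
Iteration 3: rows with parent in {8,9} -> Toys (id 10, lev 3), Mystery (id 13, lev 3).
Iteration 4: no rows with parent in {10,13}; recursion stops.
Total rows emitted: 6.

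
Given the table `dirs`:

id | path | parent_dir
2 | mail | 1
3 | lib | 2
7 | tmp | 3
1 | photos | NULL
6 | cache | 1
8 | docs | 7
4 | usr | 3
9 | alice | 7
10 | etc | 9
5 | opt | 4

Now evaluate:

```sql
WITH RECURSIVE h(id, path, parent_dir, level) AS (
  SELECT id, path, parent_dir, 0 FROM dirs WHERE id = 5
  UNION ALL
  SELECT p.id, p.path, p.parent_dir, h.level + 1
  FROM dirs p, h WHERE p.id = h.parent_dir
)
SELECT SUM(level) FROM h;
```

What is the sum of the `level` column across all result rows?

10

Base: id=5 (opt), parent_dir=4, level 0.
Iteration 1: join on id=4 -> usr (id 4, parent_dir=3, level 1).
Iteration 2: join on id=3 -> lib (id 3, parent_dir=2, level 2).
Iteration 3: join on id=2 -> mail (id 2, parent_dir=1, level 3).
Iteration 4: join on id=1 -> photos (id 1, parent_dir=NULL, level 4).
Iteration 5: parent_dir is NULL; no match; recursion stops.
SUM(level) = 0 + 1 + 2 + 3 + 4 = 10.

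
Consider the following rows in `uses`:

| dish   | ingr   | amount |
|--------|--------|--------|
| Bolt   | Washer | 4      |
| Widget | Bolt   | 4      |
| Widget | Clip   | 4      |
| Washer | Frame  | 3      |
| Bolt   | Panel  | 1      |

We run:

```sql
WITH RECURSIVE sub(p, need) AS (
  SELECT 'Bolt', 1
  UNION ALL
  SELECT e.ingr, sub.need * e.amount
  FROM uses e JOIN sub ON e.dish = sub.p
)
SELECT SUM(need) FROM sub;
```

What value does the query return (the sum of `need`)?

Base: (Bolt, need=1).
Iteration 1: components of {Bolt} -> Panel = 1*1 = 1, Washer = 1*4 = 4.
Iteration 2: components of {Panel,Washer} -> Frame = 4*3 = 12.
Iteration 3: no further components; recursion stops.
SUM(need) = 1 + 4 + 1 + 12 = 18.

18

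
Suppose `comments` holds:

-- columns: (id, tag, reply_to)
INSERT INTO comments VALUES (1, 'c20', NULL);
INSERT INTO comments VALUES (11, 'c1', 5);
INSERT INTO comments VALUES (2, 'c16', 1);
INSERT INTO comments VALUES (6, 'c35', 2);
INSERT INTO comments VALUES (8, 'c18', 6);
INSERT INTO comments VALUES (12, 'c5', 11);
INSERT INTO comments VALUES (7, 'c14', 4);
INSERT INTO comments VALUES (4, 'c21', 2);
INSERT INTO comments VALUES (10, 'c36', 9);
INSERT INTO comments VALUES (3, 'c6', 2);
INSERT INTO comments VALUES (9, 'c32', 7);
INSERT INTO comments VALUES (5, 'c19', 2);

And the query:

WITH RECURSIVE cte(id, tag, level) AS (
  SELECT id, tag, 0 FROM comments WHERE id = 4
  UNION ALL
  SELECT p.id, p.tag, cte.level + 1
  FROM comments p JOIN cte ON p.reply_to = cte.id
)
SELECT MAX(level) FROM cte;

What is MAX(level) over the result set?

Base: id=4 (c21) at level 0.
Iteration 1: rows with reply_to in {4} -> c14 (id 7, level 1).
Iteration 2: rows with reply_to in {7} -> c32 (id 9, level 2).
Iteration 3: rows with reply_to in {9} -> c36 (id 10, level 3).
Iteration 4: no rows with reply_to in {10}; recursion stops.
level values: 0, 1, 2, 3; the maximum is 3.

3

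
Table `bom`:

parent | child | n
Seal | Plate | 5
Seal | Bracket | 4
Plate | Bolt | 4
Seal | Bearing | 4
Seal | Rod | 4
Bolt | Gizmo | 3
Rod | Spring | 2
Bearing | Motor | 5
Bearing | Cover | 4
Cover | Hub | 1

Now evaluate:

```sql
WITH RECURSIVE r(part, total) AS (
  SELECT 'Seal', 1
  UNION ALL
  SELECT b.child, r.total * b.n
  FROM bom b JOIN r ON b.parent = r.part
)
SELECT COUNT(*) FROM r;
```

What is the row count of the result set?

Base: (Seal, total=1).
Iteration 1: components of {Seal} -> Bearing = 1*4 = 4, Bracket = 1*4 = 4, Plate = 1*5 = 5, Rod = 1*4 = 4.
Iteration 2: components of {Bearing,Bracket,Plate,Rod} -> Bolt = 5*4 = 20, Cover = 4*4 = 16, Motor = 4*5 = 20, Spring = 4*2 = 8.
Iteration 3: components of {Bolt,Cover,Motor,Spring} -> Gizmo = 20*3 = 60, Hub = 16*1 = 16.
Iteration 4: no further components; recursion stops.
Total rows emitted: 11.

11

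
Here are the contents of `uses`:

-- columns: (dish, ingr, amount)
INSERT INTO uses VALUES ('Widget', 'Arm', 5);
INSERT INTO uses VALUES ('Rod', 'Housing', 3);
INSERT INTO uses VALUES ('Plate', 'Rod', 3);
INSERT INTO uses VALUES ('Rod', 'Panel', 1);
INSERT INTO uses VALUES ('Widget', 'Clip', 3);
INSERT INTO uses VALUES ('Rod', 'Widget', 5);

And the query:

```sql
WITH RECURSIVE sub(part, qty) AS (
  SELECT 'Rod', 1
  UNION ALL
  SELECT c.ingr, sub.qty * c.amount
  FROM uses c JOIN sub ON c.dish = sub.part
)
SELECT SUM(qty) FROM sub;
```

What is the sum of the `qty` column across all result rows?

50

Base: (Rod, qty=1).
Iteration 1: components of {Rod} -> Housing = 1*3 = 3, Panel = 1*1 = 1, Widget = 1*5 = 5.
Iteration 2: components of {Housing,Panel,Widget} -> Arm = 5*5 = 25, Clip = 5*3 = 15.
Iteration 3: no further components; recursion stops.
SUM(qty) = 1 + 5 + 3 + 1 + 15 + 25 = 50.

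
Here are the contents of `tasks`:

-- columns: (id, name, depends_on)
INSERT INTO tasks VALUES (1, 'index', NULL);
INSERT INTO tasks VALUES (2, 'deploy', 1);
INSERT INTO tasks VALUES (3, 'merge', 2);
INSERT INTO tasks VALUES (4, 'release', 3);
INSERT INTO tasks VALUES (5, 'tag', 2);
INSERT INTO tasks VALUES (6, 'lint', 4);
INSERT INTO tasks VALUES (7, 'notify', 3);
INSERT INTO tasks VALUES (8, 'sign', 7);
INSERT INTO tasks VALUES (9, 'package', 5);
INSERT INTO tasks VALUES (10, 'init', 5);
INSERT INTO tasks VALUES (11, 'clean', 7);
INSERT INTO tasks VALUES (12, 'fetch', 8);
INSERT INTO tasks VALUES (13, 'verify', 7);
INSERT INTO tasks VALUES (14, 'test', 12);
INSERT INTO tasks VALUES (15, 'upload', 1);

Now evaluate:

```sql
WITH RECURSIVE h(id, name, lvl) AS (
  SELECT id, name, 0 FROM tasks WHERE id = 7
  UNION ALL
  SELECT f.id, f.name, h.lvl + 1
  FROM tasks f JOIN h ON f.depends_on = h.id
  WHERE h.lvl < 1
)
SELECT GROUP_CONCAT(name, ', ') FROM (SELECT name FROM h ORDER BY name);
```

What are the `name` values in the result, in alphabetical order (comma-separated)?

Base: id=7 (notify) at lvl 0.
Iteration 1: rows with depends_on in {7} -> sign (id 8, lvl 1), clean (id 11, lvl 1), verify (id 13, lvl 1).
Iteration 2: lvl < 1 fails for all current rows; recursion stops.

clean, notify, sign, verify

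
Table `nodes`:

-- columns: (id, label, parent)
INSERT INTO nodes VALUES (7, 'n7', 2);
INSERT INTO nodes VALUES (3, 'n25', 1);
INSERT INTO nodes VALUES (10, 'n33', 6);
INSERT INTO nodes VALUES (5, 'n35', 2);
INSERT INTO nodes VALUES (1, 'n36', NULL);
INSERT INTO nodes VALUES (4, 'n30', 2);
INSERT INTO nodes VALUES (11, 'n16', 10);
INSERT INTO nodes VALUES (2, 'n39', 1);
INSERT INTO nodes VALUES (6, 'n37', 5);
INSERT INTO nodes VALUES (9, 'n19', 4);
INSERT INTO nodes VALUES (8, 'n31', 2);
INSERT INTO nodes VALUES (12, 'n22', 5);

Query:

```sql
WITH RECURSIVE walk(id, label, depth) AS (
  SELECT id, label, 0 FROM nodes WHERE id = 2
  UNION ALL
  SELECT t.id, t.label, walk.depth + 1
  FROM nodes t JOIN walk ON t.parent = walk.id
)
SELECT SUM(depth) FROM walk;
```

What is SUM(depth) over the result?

17

Base: id=2 (n39) at depth 0.
Iteration 1: rows with parent in {2} -> n30 (id 4, depth 1), n35 (id 5, depth 1), n7 (id 7, depth 1), n31 (id 8, depth 1).
Iteration 2: rows with parent in {4,5,7,8} -> n37 (id 6, depth 2), n19 (id 9, depth 2), n22 (id 12, depth 2).
Iteration 3: rows with parent in {6,9,12} -> n33 (id 10, depth 3).
Iteration 4: rows with parent in {10} -> n16 (id 11, depth 4).
Iteration 5: no rows with parent in {11}; recursion stops.
SUM(depth) = 0 + 1 + 1 + 1 + 1 + 2 + 2 + 2 + 3 + 4 = 17.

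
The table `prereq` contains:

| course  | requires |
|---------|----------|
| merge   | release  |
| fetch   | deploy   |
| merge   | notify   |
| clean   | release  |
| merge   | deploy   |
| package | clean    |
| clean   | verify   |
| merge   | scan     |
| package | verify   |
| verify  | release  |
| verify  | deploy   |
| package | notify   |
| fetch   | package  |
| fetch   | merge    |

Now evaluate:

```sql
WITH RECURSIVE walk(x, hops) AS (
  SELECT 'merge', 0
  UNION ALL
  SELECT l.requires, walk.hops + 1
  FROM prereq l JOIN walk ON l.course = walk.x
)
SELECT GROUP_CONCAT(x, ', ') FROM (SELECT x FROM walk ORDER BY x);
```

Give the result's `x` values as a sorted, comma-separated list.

deploy, merge, notify, release, scan

Base: (merge, hops=0).
Iteration 1: edges from {merge} -> (deploy, hops=1), (notify, hops=1), (release, hops=1), (scan, hops=1).
Iteration 2: no outgoing edges from {deploy,notify,release,scan}; recursion stops.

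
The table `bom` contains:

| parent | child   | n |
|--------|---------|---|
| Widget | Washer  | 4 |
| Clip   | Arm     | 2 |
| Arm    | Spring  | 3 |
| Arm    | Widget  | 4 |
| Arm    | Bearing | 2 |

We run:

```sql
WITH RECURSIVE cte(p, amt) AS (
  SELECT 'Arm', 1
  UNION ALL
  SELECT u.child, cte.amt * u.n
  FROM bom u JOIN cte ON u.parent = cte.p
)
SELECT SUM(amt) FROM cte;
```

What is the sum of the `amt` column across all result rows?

26

Base: (Arm, amt=1).
Iteration 1: components of {Arm} -> Bearing = 1*2 = 2, Spring = 1*3 = 3, Widget = 1*4 = 4.
Iteration 2: components of {Bearing,Spring,Widget} -> Washer = 4*4 = 16.
Iteration 3: no further components; recursion stops.
SUM(amt) = 1 + 3 + 2 + 4 + 16 = 26.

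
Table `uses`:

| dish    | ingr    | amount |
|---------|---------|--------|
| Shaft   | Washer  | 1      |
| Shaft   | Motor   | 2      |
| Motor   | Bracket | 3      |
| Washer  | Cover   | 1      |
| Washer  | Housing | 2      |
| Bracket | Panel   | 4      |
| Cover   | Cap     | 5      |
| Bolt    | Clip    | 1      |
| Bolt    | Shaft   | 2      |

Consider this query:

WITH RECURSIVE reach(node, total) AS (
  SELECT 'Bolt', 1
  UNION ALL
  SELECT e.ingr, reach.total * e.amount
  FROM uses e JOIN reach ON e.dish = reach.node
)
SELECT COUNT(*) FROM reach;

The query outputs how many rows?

Base: (Bolt, total=1).
Iteration 1: components of {Bolt} -> Clip = 1*1 = 1, Shaft = 1*2 = 2.
Iteration 2: components of {Clip,Shaft} -> Motor = 2*2 = 4, Washer = 2*1 = 2.
Iteration 3: components of {Motor,Washer} -> Bracket = 4*3 = 12, Cover = 2*1 = 2, Housing = 2*2 = 4.
Iteration 4: components of {Bracket,Cover,Housing} -> Cap = 2*5 = 10, Panel = 12*4 = 48.
Iteration 5: no further components; recursion stops.
Total rows emitted: 10.

10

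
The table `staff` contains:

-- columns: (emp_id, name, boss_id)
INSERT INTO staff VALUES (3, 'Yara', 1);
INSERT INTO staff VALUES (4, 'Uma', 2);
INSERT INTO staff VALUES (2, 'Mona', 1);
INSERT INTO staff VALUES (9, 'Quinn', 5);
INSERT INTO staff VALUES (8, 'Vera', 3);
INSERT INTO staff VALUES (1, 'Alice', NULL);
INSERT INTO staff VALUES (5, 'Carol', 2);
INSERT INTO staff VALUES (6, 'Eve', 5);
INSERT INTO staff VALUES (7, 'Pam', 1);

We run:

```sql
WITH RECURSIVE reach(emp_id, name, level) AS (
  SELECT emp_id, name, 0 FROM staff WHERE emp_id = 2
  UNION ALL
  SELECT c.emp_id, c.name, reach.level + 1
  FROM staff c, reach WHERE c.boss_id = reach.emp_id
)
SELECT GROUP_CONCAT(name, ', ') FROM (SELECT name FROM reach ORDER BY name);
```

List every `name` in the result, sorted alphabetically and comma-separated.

Base: emp_id=2 (Mona) at level 0.
Iteration 1: rows with boss_id in {2} -> Uma (id 4, level 1), Carol (id 5, level 1).
Iteration 2: rows with boss_id in {4,5} -> Eve (id 6, level 2), Quinn (id 9, level 2).
Iteration 3: no rows with boss_id in {6,9}; recursion stops.

Carol, Eve, Mona, Quinn, Uma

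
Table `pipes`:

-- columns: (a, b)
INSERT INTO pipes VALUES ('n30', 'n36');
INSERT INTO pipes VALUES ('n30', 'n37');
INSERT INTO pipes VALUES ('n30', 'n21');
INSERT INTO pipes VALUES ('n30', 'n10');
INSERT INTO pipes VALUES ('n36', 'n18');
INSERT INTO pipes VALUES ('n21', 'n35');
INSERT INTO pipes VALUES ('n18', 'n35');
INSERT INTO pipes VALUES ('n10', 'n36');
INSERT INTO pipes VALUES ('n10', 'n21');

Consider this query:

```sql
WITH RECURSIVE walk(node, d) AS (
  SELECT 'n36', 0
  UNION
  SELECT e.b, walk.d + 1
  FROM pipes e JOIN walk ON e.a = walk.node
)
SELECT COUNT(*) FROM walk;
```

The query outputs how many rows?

Base: (n36, d=0).
Iteration 1: edges from {n36} -> (n18, d=1).
Iteration 2: edges from {n18} -> (n35, d=2).
Iteration 3: no outgoing edges from {n35}; recursion stops.
Total rows emitted: 3.

3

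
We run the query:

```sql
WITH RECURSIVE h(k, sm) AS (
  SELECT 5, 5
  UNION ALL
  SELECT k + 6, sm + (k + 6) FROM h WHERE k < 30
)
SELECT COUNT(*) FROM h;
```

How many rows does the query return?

6

Base: k=5, sm=5.
Iteration 1: 5 < 30 holds -> k = 5 + 6 = 11, sm = 5 + 11 = 16.
Iteration 2: 11 < 30 holds -> k = 11 + 6 = 17, sm = 16 + 17 = 33.
Iteration 3: 17 < 30 holds -> k = 17 + 6 = 23, sm = 33 + 23 = 56.
Iteration 4: 23 < 30 holds -> k = 23 + 6 = 29, sm = 56 + 29 = 85.
Iteration 5: 29 < 30 holds -> k = 29 + 6 = 35, sm = 85 + 35 = 120.
Iteration 6: 35 < 30 fails; recursion stops.
Total rows emitted: 6.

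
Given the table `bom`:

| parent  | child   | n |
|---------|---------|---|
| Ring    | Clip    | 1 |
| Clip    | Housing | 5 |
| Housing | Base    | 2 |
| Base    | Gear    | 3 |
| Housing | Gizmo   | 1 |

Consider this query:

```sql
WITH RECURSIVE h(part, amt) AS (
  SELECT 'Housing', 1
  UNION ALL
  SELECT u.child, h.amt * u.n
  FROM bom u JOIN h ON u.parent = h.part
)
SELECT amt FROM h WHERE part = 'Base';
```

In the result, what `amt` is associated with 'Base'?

Base: (Housing, amt=1).
Iteration 1: components of {Housing} -> Base = 1*2 = 2, Gizmo = 1*1 = 1.
Iteration 2: components of {Base,Gizmo} -> Gear = 2*3 = 6.
Iteration 3: no further components; recursion stops.

2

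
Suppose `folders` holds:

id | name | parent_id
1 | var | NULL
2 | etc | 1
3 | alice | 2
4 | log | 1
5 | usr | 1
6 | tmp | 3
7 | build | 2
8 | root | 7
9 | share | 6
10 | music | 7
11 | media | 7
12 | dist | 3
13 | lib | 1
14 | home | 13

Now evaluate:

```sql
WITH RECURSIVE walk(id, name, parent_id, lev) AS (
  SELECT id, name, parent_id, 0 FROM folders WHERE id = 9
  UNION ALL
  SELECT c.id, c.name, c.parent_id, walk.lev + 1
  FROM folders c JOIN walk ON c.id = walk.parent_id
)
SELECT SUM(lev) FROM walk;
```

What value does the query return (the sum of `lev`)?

Base: id=9 (share), parent_id=6, lev 0.
Iteration 1: join on id=6 -> tmp (id 6, parent_id=3, lev 1).
Iteration 2: join on id=3 -> alice (id 3, parent_id=2, lev 2).
Iteration 3: join on id=2 -> etc (id 2, parent_id=1, lev 3).
Iteration 4: join on id=1 -> var (id 1, parent_id=NULL, lev 4).
Iteration 5: parent_id is NULL; no match; recursion stops.
SUM(lev) = 0 + 1 + 2 + 3 + 4 = 10.

10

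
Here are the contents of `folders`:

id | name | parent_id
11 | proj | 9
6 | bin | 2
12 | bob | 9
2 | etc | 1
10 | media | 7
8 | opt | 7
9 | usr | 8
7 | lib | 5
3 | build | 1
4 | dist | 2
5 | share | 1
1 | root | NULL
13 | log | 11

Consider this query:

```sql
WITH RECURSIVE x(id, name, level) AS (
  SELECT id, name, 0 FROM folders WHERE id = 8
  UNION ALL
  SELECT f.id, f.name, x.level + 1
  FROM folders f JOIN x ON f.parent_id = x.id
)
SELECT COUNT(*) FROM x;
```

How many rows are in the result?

Base: id=8 (opt) at level 0.
Iteration 1: rows with parent_id in {8} -> usr (id 9, level 1).
Iteration 2: rows with parent_id in {9} -> proj (id 11, level 2), bob (id 12, level 2).
Iteration 3: rows with parent_id in {11,12} -> log (id 13, level 3).
Iteration 4: no rows with parent_id in {13}; recursion stops.
Total rows emitted: 5.

5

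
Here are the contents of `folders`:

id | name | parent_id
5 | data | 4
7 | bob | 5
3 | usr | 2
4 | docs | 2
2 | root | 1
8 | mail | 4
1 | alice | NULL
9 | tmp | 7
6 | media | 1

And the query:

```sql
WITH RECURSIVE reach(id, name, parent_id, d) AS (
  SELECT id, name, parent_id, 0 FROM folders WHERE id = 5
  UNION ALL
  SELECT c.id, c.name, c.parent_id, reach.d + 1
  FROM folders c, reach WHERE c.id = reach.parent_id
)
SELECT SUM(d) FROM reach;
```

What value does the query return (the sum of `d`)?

6

Base: id=5 (data), parent_id=4, d 0.
Iteration 1: join on id=4 -> docs (id 4, parent_id=2, d 1).
Iteration 2: join on id=2 -> root (id 2, parent_id=1, d 2).
Iteration 3: join on id=1 -> alice (id 1, parent_id=NULL, d 3).
Iteration 4: parent_id is NULL; no match; recursion stops.
SUM(d) = 0 + 1 + 2 + 3 = 6.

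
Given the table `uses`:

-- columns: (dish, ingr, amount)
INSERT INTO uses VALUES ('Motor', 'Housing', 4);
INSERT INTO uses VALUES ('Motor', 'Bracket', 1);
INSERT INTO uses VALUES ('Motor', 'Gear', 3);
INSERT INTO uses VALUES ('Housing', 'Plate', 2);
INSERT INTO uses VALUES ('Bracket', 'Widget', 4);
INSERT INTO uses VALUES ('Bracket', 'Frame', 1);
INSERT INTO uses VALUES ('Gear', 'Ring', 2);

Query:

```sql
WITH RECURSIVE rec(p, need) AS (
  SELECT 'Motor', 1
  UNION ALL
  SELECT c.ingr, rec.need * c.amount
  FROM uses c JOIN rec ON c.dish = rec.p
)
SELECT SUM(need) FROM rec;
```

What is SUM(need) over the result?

Base: (Motor, need=1).
Iteration 1: components of {Motor} -> Bracket = 1*1 = 1, Gear = 1*3 = 3, Housing = 1*4 = 4.
Iteration 2: components of {Bracket,Gear,Housing} -> Frame = 1*1 = 1, Plate = 4*2 = 8, Ring = 3*2 = 6, Widget = 1*4 = 4.
Iteration 3: no further components; recursion stops.
SUM(need) = 1 + 4 + 1 + 3 + 8 + 4 + 1 + 6 = 28.

28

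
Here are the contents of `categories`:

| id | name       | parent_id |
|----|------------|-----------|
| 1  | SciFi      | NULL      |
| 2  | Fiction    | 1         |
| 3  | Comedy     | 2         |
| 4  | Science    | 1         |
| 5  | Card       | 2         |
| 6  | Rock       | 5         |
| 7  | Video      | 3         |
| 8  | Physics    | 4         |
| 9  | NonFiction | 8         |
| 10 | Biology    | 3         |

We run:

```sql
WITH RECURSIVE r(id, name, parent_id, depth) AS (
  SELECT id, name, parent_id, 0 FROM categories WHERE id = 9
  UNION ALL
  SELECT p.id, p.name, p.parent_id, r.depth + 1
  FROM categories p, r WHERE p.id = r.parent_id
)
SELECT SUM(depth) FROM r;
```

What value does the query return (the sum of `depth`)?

Base: id=9 (NonFiction), parent_id=8, depth 0.
Iteration 1: join on id=8 -> Physics (id 8, parent_id=4, depth 1).
Iteration 2: join on id=4 -> Science (id 4, parent_id=1, depth 2).
Iteration 3: join on id=1 -> SciFi (id 1, parent_id=NULL, depth 3).
Iteration 4: parent_id is NULL; no match; recursion stops.
SUM(depth) = 0 + 1 + 2 + 3 = 6.

6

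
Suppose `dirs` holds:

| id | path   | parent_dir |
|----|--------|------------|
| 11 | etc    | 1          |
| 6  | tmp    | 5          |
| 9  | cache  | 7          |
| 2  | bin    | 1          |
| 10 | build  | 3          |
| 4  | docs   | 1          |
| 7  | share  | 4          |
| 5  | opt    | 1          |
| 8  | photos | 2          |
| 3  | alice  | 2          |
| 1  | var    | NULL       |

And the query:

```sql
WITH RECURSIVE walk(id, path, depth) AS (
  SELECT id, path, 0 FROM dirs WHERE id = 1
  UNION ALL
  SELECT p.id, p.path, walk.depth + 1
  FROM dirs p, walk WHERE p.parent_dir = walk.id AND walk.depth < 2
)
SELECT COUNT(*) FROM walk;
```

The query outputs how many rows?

9

Base: id=1 (var) at depth 0.
Iteration 1: rows with parent_dir in {1} -> bin (id 2, depth 1), docs (id 4, depth 1), opt (id 5, depth 1), etc (id 11, depth 1).
Iteration 2: rows with parent_dir in {2,4,5,11} -> alice (id 3, depth 2), tmp (id 6, depth 2), share (id 7, depth 2), photos (id 8, depth 2).
Iteration 3: depth < 2 fails for all current rows; recursion stops.
Total rows emitted: 9.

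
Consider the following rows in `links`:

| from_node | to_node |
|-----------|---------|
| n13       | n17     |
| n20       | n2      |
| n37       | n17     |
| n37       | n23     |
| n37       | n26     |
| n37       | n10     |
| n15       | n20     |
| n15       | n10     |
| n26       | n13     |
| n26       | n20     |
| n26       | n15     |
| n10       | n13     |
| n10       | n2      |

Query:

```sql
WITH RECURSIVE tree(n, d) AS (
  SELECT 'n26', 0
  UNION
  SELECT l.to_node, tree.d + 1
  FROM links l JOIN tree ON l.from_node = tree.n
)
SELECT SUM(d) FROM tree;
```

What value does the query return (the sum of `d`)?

Base: (n26, d=0).
Iteration 1: edges from {n26} -> (n13, d=1), (n15, d=1), (n20, d=1).
Iteration 2: edges from {n13,n15,n20} -> (n10, d=2), (n17, d=2), (n2, d=2), (n20, d=2).
Iteration 3: edges from {n10,n17,n2,n20} -> (n13, d=3), (n2, d=3). [UNION drops 1 duplicate row(s)]
Iteration 4: edges from {n13,n2} -> (n17, d=4).
Iteration 5: no outgoing edges from {n17}; recursion stops.
SUM(d) = 0 + 1 + 1 + 1 + 2 + 2 + 2 + 2 + 3 + 3 + 4 = 21.

21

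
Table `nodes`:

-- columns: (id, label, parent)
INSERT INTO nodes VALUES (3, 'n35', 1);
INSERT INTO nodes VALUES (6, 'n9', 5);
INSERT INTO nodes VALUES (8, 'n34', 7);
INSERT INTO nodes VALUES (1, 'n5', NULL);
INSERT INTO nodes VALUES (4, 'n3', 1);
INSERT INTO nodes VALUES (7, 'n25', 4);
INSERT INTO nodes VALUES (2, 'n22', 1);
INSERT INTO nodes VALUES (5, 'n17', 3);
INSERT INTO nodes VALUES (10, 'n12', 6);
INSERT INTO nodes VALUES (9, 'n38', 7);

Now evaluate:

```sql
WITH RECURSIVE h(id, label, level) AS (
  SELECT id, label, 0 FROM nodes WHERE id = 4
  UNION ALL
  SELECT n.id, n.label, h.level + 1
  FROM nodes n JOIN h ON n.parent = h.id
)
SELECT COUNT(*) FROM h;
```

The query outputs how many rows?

4

Base: id=4 (n3) at level 0.
Iteration 1: rows with parent in {4} -> n25 (id 7, level 1).
Iteration 2: rows with parent in {7} -> n34 (id 8, level 2), n38 (id 9, level 2).
Iteration 3: no rows with parent in {8,9}; recursion stops.
Total rows emitted: 4.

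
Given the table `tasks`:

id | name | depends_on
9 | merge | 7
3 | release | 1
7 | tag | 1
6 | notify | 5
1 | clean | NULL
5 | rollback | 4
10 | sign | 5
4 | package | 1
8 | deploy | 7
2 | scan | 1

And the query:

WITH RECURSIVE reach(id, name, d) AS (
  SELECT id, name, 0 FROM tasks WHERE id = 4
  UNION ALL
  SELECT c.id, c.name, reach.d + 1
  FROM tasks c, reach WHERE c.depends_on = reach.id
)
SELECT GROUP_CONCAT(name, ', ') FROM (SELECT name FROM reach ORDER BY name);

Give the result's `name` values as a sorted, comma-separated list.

Base: id=4 (package) at d 0.
Iteration 1: rows with depends_on in {4} -> rollback (id 5, d 1).
Iteration 2: rows with depends_on in {5} -> notify (id 6, d 2), sign (id 10, d 2).
Iteration 3: no rows with depends_on in {6,10}; recursion stops.

notify, package, rollback, sign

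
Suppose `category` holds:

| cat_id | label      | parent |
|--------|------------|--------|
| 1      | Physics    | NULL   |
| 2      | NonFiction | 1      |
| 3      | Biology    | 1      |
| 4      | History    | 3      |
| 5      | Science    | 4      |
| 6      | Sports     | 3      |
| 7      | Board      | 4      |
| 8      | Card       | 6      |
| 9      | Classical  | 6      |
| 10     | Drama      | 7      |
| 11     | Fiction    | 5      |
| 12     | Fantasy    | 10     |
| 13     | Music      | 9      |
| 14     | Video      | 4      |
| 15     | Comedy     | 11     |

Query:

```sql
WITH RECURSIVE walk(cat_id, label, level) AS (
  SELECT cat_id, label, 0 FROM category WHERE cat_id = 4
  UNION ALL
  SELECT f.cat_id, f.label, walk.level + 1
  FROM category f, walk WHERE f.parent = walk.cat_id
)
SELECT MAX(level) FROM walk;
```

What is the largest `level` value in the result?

Base: cat_id=4 (History) at level 0.
Iteration 1: rows with parent in {4} -> Science (id 5, level 1), Board (id 7, level 1), Video (id 14, level 1).
Iteration 2: rows with parent in {5,7,14} -> Drama (id 10, level 2), Fiction (id 11, level 2).
Iteration 3: rows with parent in {10,11} -> Fantasy (id 12, level 3), Comedy (id 15, level 3).
Iteration 4: no rows with parent in {12,15}; recursion stops.
level values: 0, 1, 1, 1, 2, 2, 3, 3; the maximum is 3.

3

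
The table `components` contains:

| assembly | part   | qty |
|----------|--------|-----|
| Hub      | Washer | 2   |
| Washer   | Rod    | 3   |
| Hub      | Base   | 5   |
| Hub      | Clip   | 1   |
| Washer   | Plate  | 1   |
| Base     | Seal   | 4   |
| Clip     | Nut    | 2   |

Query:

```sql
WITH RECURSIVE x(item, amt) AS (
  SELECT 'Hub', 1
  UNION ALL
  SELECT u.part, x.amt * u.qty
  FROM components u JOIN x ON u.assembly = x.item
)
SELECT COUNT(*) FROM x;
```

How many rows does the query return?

Base: (Hub, amt=1).
Iteration 1: components of {Hub} -> Base = 1*5 = 5, Clip = 1*1 = 1, Washer = 1*2 = 2.
Iteration 2: components of {Base,Clip,Washer} -> Nut = 1*2 = 2, Plate = 2*1 = 2, Rod = 2*3 = 6, Seal = 5*4 = 20.
Iteration 3: no further components; recursion stops.
Total rows emitted: 8.

8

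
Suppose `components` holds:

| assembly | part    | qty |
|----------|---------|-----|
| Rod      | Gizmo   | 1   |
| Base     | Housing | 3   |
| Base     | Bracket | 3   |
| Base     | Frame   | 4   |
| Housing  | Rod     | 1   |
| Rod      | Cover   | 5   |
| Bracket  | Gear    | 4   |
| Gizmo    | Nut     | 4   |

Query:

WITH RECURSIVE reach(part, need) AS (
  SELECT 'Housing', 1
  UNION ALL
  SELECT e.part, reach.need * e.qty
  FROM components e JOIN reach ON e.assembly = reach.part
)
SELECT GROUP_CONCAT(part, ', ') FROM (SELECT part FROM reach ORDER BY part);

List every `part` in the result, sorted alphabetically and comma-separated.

Base: (Housing, need=1).
Iteration 1: components of {Housing} -> Rod = 1*1 = 1.
Iteration 2: components of {Rod} -> Cover = 1*5 = 5, Gizmo = 1*1 = 1.
Iteration 3: components of {Cover,Gizmo} -> Nut = 1*4 = 4.
Iteration 4: no further components; recursion stops.

Cover, Gizmo, Housing, Nut, Rod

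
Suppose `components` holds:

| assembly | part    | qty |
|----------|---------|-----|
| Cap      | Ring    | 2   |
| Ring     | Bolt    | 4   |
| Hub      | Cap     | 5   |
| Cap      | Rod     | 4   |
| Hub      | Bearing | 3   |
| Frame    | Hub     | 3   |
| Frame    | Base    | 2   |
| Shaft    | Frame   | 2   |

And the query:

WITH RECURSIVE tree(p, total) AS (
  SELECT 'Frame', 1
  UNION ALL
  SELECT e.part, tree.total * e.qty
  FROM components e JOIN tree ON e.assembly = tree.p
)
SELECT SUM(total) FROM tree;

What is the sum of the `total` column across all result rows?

240

Base: (Frame, total=1).
Iteration 1: components of {Frame} -> Base = 1*2 = 2, Hub = 1*3 = 3.
Iteration 2: components of {Base,Hub} -> Bearing = 3*3 = 9, Cap = 3*5 = 15.
Iteration 3: components of {Bearing,Cap} -> Ring = 15*2 = 30, Rod = 15*4 = 60.
Iteration 4: components of {Ring,Rod} -> Bolt = 30*4 = 120.
Iteration 5: no further components; recursion stops.
SUM(total) = 1 + 2 + 3 + 15 + 9 + 60 + 30 + 120 = 240.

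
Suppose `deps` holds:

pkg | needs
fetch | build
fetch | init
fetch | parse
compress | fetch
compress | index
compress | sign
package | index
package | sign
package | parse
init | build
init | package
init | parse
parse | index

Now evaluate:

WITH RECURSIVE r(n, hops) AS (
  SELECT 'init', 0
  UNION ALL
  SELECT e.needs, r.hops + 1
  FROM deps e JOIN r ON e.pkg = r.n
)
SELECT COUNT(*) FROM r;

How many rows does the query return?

Base: (init, hops=0).
Iteration 1: edges from {init} -> (build, hops=1), (package, hops=1), (parse, hops=1).
Iteration 2: edges from {build,package,parse} -> (index, hops=2) x2, (parse, hops=2), (sign, hops=2). [UNION ALL keeps all 4 new rows, including repeats]
Iteration 3: edges from {index,parse,sign} -> (index, hops=3).
Iteration 4: no outgoing edges from {index}; recursion stops.
Total rows emitted: 9.

9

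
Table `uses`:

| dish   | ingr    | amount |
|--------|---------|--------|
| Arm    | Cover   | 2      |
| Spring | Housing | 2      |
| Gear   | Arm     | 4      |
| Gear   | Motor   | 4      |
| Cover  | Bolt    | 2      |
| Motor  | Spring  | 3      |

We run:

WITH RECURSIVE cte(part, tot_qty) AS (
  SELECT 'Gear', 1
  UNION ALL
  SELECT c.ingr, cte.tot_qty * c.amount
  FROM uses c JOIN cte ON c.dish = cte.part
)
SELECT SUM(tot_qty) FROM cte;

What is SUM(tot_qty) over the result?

Base: (Gear, tot_qty=1).
Iteration 1: components of {Gear} -> Arm = 1*4 = 4, Motor = 1*4 = 4.
Iteration 2: components of {Arm,Motor} -> Cover = 4*2 = 8, Spring = 4*3 = 12.
Iteration 3: components of {Cover,Spring} -> Bolt = 8*2 = 16, Housing = 12*2 = 24.
Iteration 4: no further components; recursion stops.
SUM(tot_qty) = 1 + 4 + 4 + 8 + 12 + 16 + 24 = 69.

69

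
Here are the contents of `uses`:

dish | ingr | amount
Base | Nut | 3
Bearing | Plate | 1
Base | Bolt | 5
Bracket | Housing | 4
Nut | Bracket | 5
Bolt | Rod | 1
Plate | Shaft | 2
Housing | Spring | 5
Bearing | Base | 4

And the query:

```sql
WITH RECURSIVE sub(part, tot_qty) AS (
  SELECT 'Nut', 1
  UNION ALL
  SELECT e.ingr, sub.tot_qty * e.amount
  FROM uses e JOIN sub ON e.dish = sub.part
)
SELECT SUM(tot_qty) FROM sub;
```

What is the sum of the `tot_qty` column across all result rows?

Base: (Nut, tot_qty=1).
Iteration 1: components of {Nut} -> Bracket = 1*5 = 5.
Iteration 2: components of {Bracket} -> Housing = 5*4 = 20.
Iteration 3: components of {Housing} -> Spring = 20*5 = 100.
Iteration 4: no further components; recursion stops.
SUM(tot_qty) = 1 + 5 + 20 + 100 = 126.

126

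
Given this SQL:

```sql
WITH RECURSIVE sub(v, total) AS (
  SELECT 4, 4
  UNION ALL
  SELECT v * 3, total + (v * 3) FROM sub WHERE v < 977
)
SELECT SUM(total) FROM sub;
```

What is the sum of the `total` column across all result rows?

Base: v=4, total=4.
Iteration 1: 4 < 977 holds -> v = 4 * 3 = 12, total = 4 + 12 = 16.
Iteration 2: 12 < 977 holds -> v = 12 * 3 = 36, total = 16 + 36 = 52.
Iteration 3: 36 < 977 holds -> v = 36 * 3 = 108, total = 52 + 108 = 160.
Iteration 4: 108 < 977 holds -> v = 108 * 3 = 324, total = 160 + 324 = 484.
Iteration 5: 324 < 977 holds -> v = 324 * 3 = 972, total = 484 + 972 = 1456.
Iteration 6: 972 < 977 holds -> v = 972 * 3 = 2916, total = 1456 + 2916 = 4372.
Iteration 7: 2916 < 977 fails; recursion stops.
SUM(total) = 4 + 16 + 52 + 160 + 484 + 1456 + 4372 = 6544.

6544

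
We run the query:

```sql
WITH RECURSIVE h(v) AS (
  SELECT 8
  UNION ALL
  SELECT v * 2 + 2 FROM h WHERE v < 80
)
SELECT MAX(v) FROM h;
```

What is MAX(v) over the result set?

Base: v=8.
Iteration 1: 8 < 80 holds -> v = 8 * 2 + 2 = 18.
Iteration 2: 18 < 80 holds -> v = 18 * 2 + 2 = 38.
Iteration 3: 38 < 80 holds -> v = 38 * 2 + 2 = 78.
Iteration 4: 78 < 80 holds -> v = 78 * 2 + 2 = 158.
Iteration 5: 158 < 80 fails; recursion stops.
v values: 8, 18, 38, 78, 158; the maximum is 158.

158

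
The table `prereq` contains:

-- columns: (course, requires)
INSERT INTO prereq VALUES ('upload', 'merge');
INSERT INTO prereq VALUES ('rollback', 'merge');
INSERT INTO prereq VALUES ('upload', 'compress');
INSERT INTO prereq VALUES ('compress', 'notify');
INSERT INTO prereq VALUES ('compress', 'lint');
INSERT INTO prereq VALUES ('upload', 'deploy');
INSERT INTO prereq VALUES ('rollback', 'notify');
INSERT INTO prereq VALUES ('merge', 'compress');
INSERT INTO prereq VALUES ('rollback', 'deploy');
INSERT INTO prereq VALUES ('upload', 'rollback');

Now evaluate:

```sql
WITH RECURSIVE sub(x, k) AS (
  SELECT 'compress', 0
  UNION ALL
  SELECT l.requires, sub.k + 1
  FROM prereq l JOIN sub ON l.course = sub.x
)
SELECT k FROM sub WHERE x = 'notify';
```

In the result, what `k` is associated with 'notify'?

1

Base: (compress, k=0).
Iteration 1: edges from {compress} -> (lint, k=1), (notify, k=1).
Iteration 2: no outgoing edges from {lint,notify}; recursion stops.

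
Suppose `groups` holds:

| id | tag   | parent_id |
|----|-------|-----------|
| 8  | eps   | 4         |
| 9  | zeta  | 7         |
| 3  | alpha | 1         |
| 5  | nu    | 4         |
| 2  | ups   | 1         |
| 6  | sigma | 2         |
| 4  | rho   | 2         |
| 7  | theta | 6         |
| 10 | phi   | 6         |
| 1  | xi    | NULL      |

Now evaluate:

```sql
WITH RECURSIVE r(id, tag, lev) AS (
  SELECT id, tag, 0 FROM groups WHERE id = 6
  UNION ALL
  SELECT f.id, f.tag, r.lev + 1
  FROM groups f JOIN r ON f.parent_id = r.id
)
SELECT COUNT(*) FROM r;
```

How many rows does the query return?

4

Base: id=6 (sigma) at lev 0.
Iteration 1: rows with parent_id in {6} -> theta (id 7, lev 1), phi (id 10, lev 1).
Iteration 2: rows with parent_id in {7,10} -> zeta (id 9, lev 2).
Iteration 3: no rows with parent_id in {9}; recursion stops.
Total rows emitted: 4.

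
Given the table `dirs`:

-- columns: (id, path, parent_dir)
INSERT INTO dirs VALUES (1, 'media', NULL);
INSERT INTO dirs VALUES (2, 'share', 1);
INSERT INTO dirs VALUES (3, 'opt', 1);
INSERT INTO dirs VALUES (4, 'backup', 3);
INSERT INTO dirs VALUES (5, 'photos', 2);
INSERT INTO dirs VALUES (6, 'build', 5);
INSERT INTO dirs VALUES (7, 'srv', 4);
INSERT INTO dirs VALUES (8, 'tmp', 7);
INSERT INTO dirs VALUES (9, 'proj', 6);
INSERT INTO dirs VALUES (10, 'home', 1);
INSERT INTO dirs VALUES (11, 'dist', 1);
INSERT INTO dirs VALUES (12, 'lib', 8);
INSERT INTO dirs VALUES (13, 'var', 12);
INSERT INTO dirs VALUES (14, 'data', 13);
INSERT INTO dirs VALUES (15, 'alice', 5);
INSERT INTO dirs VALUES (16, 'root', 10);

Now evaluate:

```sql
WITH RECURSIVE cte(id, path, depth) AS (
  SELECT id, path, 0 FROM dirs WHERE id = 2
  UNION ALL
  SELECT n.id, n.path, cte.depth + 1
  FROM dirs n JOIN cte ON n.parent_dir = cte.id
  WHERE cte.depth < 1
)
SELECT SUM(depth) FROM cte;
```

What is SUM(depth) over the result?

Base: id=2 (share) at depth 0.
Iteration 1: rows with parent_dir in {2} -> photos (id 5, depth 1).
Iteration 2: depth < 1 fails for all current rows; recursion stops.
SUM(depth) = 0 + 1 = 1.

1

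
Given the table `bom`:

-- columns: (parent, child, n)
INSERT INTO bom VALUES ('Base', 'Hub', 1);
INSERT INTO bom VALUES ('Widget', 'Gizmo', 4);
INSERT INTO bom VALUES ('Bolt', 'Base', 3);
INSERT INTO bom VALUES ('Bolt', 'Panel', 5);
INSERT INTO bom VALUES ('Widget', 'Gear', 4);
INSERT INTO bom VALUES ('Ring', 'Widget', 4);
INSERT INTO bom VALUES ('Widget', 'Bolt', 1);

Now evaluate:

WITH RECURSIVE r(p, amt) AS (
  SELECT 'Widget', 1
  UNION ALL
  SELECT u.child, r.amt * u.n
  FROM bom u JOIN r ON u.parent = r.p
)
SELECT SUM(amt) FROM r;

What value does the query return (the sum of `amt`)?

21

Base: (Widget, amt=1).
Iteration 1: components of {Widget} -> Bolt = 1*1 = 1, Gear = 1*4 = 4, Gizmo = 1*4 = 4.
Iteration 2: components of {Bolt,Gear,Gizmo} -> Base = 1*3 = 3, Panel = 1*5 = 5.
Iteration 3: components of {Base,Panel} -> Hub = 3*1 = 3.
Iteration 4: no further components; recursion stops.
SUM(amt) = 1 + 4 + 1 + 4 + 3 + 5 + 3 = 21.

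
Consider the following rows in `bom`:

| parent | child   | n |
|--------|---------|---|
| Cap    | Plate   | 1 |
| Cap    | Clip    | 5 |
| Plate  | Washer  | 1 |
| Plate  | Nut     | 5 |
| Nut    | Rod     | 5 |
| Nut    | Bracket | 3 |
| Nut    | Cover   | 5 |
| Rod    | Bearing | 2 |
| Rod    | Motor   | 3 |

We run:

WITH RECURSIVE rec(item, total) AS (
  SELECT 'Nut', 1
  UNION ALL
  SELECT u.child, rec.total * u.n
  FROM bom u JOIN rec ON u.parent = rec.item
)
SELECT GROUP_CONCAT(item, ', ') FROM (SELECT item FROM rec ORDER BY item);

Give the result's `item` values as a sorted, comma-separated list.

Base: (Nut, total=1).
Iteration 1: components of {Nut} -> Bracket = 1*3 = 3, Cover = 1*5 = 5, Rod = 1*5 = 5.
Iteration 2: components of {Bracket,Cover,Rod} -> Bearing = 5*2 = 10, Motor = 5*3 = 15.
Iteration 3: no further components; recursion stops.

Bearing, Bracket, Cover, Motor, Nut, Rod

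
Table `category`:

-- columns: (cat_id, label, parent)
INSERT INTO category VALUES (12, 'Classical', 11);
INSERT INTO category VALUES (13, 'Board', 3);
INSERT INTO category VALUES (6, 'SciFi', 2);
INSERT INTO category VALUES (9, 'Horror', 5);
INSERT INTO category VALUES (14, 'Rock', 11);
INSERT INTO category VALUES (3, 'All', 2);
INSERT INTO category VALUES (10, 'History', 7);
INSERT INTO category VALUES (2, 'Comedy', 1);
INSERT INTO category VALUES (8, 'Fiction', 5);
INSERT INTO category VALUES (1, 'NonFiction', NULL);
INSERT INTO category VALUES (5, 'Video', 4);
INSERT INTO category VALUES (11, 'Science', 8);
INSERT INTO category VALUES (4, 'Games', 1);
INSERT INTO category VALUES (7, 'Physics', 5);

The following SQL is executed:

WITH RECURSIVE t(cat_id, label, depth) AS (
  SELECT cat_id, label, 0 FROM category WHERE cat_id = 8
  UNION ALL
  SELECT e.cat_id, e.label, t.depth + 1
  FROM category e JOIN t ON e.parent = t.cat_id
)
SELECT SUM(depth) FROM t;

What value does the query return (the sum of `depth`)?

5

Base: cat_id=8 (Fiction) at depth 0.
Iteration 1: rows with parent in {8} -> Science (id 11, depth 1).
Iteration 2: rows with parent in {11} -> Classical (id 12, depth 2), Rock (id 14, depth 2).
Iteration 3: no rows with parent in {12,14}; recursion stops.
SUM(depth) = 0 + 1 + 2 + 2 = 5.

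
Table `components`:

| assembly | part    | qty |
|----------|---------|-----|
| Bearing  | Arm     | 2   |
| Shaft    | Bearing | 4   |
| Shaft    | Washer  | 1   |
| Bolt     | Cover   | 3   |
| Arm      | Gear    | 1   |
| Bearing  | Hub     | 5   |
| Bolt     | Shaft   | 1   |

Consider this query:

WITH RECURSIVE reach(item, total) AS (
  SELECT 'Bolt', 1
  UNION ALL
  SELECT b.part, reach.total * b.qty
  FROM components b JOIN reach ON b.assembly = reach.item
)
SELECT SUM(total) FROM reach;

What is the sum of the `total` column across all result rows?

46

Base: (Bolt, total=1).
Iteration 1: components of {Bolt} -> Cover = 1*3 = 3, Shaft = 1*1 = 1.
Iteration 2: components of {Cover,Shaft} -> Bearing = 1*4 = 4, Washer = 1*1 = 1.
Iteration 3: components of {Bearing,Washer} -> Arm = 4*2 = 8, Hub = 4*5 = 20.
Iteration 4: components of {Arm,Hub} -> Gear = 8*1 = 8.
Iteration 5: no further components; recursion stops.
SUM(total) = 1 + 1 + 3 + 4 + 1 + 20 + 8 + 8 = 46.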